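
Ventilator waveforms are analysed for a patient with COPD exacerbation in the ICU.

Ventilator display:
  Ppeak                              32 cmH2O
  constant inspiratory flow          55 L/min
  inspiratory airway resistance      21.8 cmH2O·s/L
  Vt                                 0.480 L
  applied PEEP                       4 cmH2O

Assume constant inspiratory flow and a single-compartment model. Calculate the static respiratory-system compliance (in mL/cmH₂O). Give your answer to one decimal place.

59.9

Flow: 55 L/min ÷ 60 = 0.9167 L/s.
Equation of motion (constant flow): PIP = Vt/C + R·V̇ + PEEP.
Vt/C = PIP − R·V̇ − PEEP = 32 − 21.8×0.9167 − 4 = 32 − 19.984 − 4 = 8.016 cmH2O.
C = Vt / 8.016 = 480 / 8.016 = 59.88 mL/cmH2O.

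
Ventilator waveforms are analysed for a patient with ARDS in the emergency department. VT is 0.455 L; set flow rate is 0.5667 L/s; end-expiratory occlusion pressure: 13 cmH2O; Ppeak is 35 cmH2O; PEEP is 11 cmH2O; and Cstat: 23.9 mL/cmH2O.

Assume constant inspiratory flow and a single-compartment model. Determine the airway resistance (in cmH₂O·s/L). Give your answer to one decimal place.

5.2

Total PEEP = 13 cmH2O (set 11 + intrinsic 2); this is the baseline alveolar pressure.
Equation of motion (constant flow): PIP = Vt/C + R·V̇ + PEEP.
R·V̇ = PIP − Vt/C − PEEP = 35 − 455/23.9 − 13 = 35 − 19.038 − 13 = 2.962 cmH2O.
R = 2.962 / 0.5667 = 5.227 cmH2O·s/L.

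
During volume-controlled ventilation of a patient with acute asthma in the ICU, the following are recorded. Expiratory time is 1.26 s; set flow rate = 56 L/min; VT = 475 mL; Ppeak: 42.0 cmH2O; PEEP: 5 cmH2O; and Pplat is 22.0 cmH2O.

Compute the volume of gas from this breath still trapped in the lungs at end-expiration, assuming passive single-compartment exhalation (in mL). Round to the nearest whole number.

Flow: 56 L/min ÷ 60 = 0.9333 L/s.
R = (PIP − Pplat)/V̇ = (42.0 − 22.0) / 0.9333 = 20.0/0.9333 = 21.429 cmH2O·s/L.
C = Vt/(Pplat − PEEP) = 475.0 / (22.0 − 5) = 475.0/17.0 = 27.941 mL/cmH2O.
τ = R × C = 21.429 × 0.02794 L/cmH2O = 0.5987 s.
Fraction remaining = e^(−Te/τ) = e^(−1.26/0.5987) = 0.1219.
Trapped volume = 475.0 × 0.1219 = 57.903 mL.

58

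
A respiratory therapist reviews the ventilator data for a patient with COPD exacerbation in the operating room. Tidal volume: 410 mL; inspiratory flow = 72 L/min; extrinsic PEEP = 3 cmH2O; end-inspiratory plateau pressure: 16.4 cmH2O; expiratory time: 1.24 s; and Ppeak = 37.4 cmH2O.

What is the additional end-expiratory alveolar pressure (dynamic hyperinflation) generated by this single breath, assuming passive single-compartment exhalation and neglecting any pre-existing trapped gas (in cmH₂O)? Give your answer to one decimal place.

1.3

Flow: 72 L/min ÷ 60 = 1.2 L/s.
R = (PIP − Pplat)/V̇ = (37.4 − 16.4) / 1.2 = 21.0/1.2 = 17.5 cmH2O·s/L.
C = Vt/(Pplat − PEEP) = 410.0 / (16.4 − 3) = 410.0/13.4 = 30.597 mL/cmH2O.
τ = R × C = 17.5 × 0.0306 L/cmH2O = 0.5355 s.
Fraction remaining = e^(−Te/τ) = e^(−1.24/0.5355) = 0.09871; trapped volume = 410.0 × 0.09871 = 40.471 mL.
Additional alveolar pressure from trapping ≈ V_trapped / C = 40.471 / 30.597 = 1.323 cmH2O.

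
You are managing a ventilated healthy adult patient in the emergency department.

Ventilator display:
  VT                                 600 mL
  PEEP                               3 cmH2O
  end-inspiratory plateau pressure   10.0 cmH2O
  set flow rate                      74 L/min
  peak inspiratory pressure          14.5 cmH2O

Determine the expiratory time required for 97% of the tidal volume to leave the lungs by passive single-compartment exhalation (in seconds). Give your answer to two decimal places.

1.10

Flow: 74 L/min ÷ 60 = 1.2333 L/s.
R = (PIP − Pplat)/V̇ = (14.5 − 10.0) / 1.2333 = 4.5/1.2333 = 3.649 cmH2O·s/L.
C = Vt/(Pplat − PEEP) = 600.0 / (10.0 − 3) = 600.0/7.0 = 85.714 mL/cmH2O.
τ = R × C = 3.649 × 0.08571 L/cmH2O = 0.3128 s.
t = −τ·ln(1 − 0.97) = −0.3128·ln(0.03) = 1.097 s.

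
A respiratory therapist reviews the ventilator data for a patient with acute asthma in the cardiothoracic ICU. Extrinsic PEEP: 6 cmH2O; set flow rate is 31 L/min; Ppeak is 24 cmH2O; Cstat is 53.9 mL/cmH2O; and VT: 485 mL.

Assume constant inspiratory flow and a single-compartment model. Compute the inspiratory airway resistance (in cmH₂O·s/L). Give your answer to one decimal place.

Flow: 31 L/min ÷ 60 = 0.5167 L/s.
Equation of motion (constant flow): PIP = Vt/C + R·V̇ + PEEP.
R·V̇ = PIP − Vt/C − PEEP = 24 − 485/53.9 − 6 = 24 − 8.998 − 6 = 9.002 cmH2O.
R = 9.002 / 0.5167 = 17.422 cmH2O·s/L.

17.4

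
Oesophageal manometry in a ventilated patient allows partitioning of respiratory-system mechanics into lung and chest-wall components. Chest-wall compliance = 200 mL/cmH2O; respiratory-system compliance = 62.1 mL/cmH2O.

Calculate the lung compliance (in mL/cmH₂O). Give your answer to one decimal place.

90.1

1/CL = 1/Crs − 1/Ccw.
1/CL = 1/62.1 − 1/200 = 0.0111.
CL = 90.09 mL/cmH2O.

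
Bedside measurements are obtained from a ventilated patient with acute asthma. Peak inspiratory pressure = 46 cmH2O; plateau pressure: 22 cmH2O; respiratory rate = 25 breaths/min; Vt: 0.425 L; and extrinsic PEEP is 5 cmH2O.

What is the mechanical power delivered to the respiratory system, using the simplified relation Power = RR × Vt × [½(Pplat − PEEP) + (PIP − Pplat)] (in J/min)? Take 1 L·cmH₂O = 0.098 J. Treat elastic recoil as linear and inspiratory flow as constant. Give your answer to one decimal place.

33.8

Per-breath work = Vt × [½(Pplat−PEEP) + (PIP−Pplat)] = 0.425 × [0.5×17.0 + 24.0] = 0.425 × 32.5 = 13.813 L·cmH2O.
Power = 25 × 13.813 = 345.33 L·cmH2O/min.
× 0.098 J/(L·cmH2O) → 33.842 J/min.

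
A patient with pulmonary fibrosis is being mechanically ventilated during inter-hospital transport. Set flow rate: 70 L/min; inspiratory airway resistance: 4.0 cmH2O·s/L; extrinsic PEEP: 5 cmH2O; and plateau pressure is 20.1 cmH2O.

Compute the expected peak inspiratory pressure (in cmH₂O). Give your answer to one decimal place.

24.8

Flow: 70 L/min ÷ 60 = 1.1667 L/s.
PIP = Pplat + Raw × flow = 20.1 + 4.0 × 1.1667 = 20.1 + 4.667 = 24.767 cmH2O.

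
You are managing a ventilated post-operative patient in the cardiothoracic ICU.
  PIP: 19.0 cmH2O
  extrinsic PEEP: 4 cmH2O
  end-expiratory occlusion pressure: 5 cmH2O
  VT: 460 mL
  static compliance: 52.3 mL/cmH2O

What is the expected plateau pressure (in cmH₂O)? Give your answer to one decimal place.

13.8

End-expiratory occlusion gives total PEEP = 5 cmH2O (intrinsic PEEP = 5 − 4 = 1). Use total PEEP for the elastic gradient.
Pplat = PEEPtotal + Vt / Cstat = 5 + 460 / 52.3 = 5 + 8.795 = 13.795 cmH2O.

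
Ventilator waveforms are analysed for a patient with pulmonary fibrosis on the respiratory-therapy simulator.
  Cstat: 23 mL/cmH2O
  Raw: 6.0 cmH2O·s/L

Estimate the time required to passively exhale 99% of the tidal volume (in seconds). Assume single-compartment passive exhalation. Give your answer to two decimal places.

τ = R × C = 6.0 × 23 mL/cmH2O = 6.0 × 0.023 L/cmH2O = 0.138 s.
Exhaled fraction f = 1 − e^(−t/τ) → t = −τ·ln(1 − f) = −0.138·ln(0.01) = 0.6355 s.

0.64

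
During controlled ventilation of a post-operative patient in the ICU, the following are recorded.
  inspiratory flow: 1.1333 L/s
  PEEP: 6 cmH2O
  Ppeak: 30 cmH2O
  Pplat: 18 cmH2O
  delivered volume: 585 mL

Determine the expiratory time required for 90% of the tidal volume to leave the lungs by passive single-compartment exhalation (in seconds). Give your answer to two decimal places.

1.19

R = (PIP − Pplat)/V̇ = (30 − 18) / 1.1333 = 12.0/1.1333 = 10.589 cmH2O·s/L.
C = Vt/(Pplat − PEEP) = 585.0 / (18 − 6) = 585.0/12.0 = 48.75 mL/cmH2O.
τ = R × C = 10.589 × 0.04875 L/cmH2O = 0.5162 s.
t = −τ·ln(1 − 0.90) = −0.5162·ln(0.1) = 1.189 s.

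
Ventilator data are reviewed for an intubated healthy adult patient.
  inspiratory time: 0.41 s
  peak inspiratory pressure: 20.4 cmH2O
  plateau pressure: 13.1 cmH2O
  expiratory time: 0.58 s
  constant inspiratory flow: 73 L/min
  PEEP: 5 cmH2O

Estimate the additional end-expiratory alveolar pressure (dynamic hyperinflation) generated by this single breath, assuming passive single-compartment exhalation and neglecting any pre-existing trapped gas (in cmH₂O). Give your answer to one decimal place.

Flow: 73 L/min ÷ 60 = 1.2167 L/s.
Vt = flow × Ti = 1.2167 L/s × 0.41 s × 1000 mL/L = 498.85 mL.
R = (PIP − Pplat)/V̇ = (20.4 − 13.1) / 1.2167 = 7.3/1.2167 = 6.0 cmH2O·s/L.
C = Vt/(Pplat − PEEP) = 498.85 / (13.1 − 5) = 498.85/8.1 = 61.586 mL/cmH2O.
τ = R × C = 6.0 × 0.06159 L/cmH2O = 0.3695 s.
Fraction remaining = e^(−Te/τ) = e^(−0.58/0.3695) = 0.2081; trapped volume = 498.85 × 0.2081 = 103.81 mL.
Additional alveolar pressure from trapping ≈ V_trapped / C = 103.81 / 61.586 = 1.686 cmH2O.

1.7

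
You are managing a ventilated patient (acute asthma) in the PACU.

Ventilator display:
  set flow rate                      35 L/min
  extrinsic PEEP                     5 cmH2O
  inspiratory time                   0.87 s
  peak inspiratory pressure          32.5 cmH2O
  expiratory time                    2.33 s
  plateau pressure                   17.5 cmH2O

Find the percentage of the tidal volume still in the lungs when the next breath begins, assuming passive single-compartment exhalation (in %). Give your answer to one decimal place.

Flow: 35 L/min ÷ 60 = 0.5833 L/s.
Vt = flow × Ti = 0.5833 L/s × 0.87 s × 1000 mL/L = 507.47 mL.
R = (PIP − Pplat)/V̇ = (32.5 − 17.5) / 0.5833 = 15.0/0.5833 = 25.716 cmH2O·s/L.
C = Vt/(Pplat − PEEP) = 507.47 / (17.5 − 5) = 507.47/12.5 = 40.598 mL/cmH2O.
τ = R × C = 25.716 × 0.0406 L/cmH2O = 1.044 s.
Fraction remaining at end-expiration = e^(−Te/τ) = e^(−2.33/1.044) = 0.1073 → 10.73%.

10.7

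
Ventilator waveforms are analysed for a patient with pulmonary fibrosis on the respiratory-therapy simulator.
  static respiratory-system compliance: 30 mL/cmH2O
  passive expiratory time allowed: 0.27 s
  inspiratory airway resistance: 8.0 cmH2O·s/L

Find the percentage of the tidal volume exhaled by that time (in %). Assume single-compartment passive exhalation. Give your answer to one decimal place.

τ = R × C = 8.0 × 30 mL/cmH2O = 8.0 × 0.030 L/cmH2O = 0.24 s.
Passive exhalation: V(t)/V₀ = e^(−t/τ) = e^(−0.27/0.24) = 0.3247.
Fraction exhaled = 1 − 0.3247 = 0.6753 → 67.53%.

67.5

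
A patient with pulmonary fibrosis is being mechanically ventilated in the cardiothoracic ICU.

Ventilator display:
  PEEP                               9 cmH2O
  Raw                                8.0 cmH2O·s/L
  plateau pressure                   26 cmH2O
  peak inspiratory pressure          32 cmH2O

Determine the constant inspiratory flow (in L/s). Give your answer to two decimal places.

flow = (PIP − Pplat) / Raw = 6.0 / 8.0 = 0.75 L/s.

0.75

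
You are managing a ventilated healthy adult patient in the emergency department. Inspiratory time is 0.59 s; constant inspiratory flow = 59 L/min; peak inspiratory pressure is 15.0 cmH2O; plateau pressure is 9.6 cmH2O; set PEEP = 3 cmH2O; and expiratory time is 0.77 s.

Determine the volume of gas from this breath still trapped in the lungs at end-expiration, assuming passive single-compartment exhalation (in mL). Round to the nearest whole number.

Flow: 59 L/min ÷ 60 = 0.9833 L/s.
Vt = flow × Ti = 0.9833 L/s × 0.59 s × 1000 mL/L = 580.15 mL.
R = (PIP − Pplat)/V̇ = (15.0 − 9.6) / 0.9833 = 5.4/0.9833 = 5.492 cmH2O·s/L.
C = Vt/(Pplat − PEEP) = 580.15 / (9.6 − 3) = 580.15/6.6 = 87.902 mL/cmH2O.
τ = R × C = 5.492 × 0.0879 L/cmH2O = 0.4827 s.
Fraction remaining = e^(−Te/τ) = e^(−0.77/0.4827) = 0.2029.
Trapped volume = 580.15 × 0.2029 = 117.71 mL.

118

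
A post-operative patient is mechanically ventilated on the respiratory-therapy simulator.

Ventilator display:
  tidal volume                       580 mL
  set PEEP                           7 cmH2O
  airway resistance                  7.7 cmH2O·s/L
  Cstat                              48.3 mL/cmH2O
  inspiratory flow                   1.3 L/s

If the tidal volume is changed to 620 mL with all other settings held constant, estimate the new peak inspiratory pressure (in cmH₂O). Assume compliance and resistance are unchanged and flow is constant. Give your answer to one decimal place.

29.8

PIP = Vt/C + R·V̇ + PEEP (constant-flow equation of motion).
Only the elastic term changes: ΔPIP = ΔVt / C = (620 − 580) / 48.3 = 0.8282 cmH2O.
Original PIP = 580/48.3 + 7.7×1.3 + 7 = 29.018 cmH2O; new PIP = 29.018 + (0.8282) = 29.846 cmH2O.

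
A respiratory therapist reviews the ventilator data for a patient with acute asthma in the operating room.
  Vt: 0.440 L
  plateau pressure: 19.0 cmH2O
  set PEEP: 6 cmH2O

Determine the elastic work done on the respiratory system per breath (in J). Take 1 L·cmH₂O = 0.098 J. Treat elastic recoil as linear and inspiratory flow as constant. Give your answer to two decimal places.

0.28

Elastic work ≈ ½ × (Pplat − PEEP) × Vt = 0.5 × (19.0 − 6) × 0.440 L = 0.5 × 13.0 × 0.440 = 2.86 L·cmH2O.
× 0.098 J/(L·cmH2O) → 0.2803 J.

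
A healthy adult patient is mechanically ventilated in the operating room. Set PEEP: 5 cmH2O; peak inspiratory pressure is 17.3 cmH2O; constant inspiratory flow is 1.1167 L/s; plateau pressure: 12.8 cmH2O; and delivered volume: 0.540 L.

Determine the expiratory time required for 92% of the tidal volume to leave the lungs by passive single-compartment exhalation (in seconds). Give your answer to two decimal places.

R = (PIP − Pplat)/V̇ = (17.3 − 12.8) / 1.1167 = 4.5/1.1167 = 4.03 cmH2O·s/L.
C = Vt/(Pplat − PEEP) = 540.0 / (12.8 − 5) = 540.0/7.8 = 69.231 mL/cmH2O.
τ = R × C = 4.03 × 0.06923 L/cmH2O = 0.279 s.
t = −τ·ln(1 − 0.92) = −0.279·ln(0.08) = 0.7047 s.

0.70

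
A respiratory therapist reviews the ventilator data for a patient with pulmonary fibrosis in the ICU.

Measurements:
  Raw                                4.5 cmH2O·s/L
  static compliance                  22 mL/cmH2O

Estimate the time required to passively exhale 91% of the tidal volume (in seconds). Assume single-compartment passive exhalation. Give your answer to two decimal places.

0.24

τ = R × C = 4.5 × 22 mL/cmH2O = 4.5 × 0.022 L/cmH2O = 0.099 s.
Exhaled fraction f = 1 − e^(−t/τ) → t = −τ·ln(1 − f) = −0.099·ln(0.09) = 0.2384 s.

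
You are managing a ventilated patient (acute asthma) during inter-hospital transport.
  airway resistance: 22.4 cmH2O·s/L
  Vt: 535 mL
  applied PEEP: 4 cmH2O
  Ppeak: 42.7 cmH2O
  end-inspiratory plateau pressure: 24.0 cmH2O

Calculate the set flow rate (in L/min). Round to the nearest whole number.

50

flow = (PIP − Pplat) / Raw = (42.7 − 24.0) / 22.4 = 0.8348 L/s × 60 = 50.088 L/min.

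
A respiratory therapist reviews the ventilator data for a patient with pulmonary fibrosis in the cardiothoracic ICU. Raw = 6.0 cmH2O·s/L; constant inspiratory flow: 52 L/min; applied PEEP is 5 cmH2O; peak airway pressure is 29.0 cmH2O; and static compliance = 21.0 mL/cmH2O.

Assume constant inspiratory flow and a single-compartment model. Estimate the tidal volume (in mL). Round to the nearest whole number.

Flow: 52 L/min ÷ 60 = 0.8667 L/s.
Equation of motion (constant flow): PIP = Vt/C + R·V̇ + PEEP.
Vt/C = PIP − R·V̇ − PEEP = 29.0 − 5.2 − 5 = 18.8 cmH2O.
Vt = C × 18.8 = 21.0 × 18.8 = 394.8 mL.

395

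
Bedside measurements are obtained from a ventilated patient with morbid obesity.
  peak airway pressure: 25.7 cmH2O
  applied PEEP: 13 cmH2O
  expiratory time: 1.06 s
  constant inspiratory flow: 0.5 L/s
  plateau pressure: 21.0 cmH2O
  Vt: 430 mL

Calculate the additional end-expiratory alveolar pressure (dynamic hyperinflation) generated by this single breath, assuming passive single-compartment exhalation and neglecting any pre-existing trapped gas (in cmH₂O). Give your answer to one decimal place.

1.0

R = (PIP − Pplat)/V̇ = (25.7 − 21.0) / 0.5 = 4.7/0.5 = 9.4 cmH2O·s/L.
C = Vt/(Pplat − PEEP) = 430.0 / (21.0 − 13) = 430.0/8.0 = 53.75 mL/cmH2O.
τ = R × C = 9.4 × 0.05375 L/cmH2O = 0.5053 s.
Fraction remaining = e^(−Te/τ) = e^(−1.06/0.5053) = 0.1227; trapped volume = 430.0 × 0.1227 = 52.761 mL.
Additional alveolar pressure from trapping ≈ V_trapped / C = 52.761 / 53.75 = 0.9816 cmH2O.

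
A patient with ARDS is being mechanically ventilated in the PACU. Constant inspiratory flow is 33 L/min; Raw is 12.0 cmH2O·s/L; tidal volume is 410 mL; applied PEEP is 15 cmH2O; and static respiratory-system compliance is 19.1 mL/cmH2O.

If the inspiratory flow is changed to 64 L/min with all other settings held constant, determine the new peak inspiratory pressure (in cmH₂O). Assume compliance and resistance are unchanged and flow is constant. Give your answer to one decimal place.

Flow: 33 L/min ÷ 60 = 0.55 L/s.
New flow: 64 L/min ÷ 60 = 1.0667 L/s.
PIP = Vt/C + R·V̇ + PEEP (constant-flow equation of motion).
Only the resistive term changes: ΔPIP = R × ΔV̇ = 12.0 × (1.0667 − 0.55) = 12.0 × 0.5167 = 6.2 cmH2O.
Original PIP = 410/19.1 + 12.0×0.55 + 15 = 43.066 cmH2O; new PIP = 43.066 + (6.2) = 49.266 cmH2O.

49.3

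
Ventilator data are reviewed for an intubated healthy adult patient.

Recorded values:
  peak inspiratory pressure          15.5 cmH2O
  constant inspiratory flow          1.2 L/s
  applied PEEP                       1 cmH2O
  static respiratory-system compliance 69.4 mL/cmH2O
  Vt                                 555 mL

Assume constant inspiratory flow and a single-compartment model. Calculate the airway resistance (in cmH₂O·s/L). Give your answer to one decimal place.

5.4

Equation of motion (constant flow): PIP = Vt/C + R·V̇ + PEEP.
R·V̇ = PIP − Vt/C − PEEP = 15.5 − 555/69.4 − 1 = 15.5 − 7.997 − 1 = 6.503 cmH2O.
R = 6.503 / 1.2 = 5.419 cmH2O·s/L.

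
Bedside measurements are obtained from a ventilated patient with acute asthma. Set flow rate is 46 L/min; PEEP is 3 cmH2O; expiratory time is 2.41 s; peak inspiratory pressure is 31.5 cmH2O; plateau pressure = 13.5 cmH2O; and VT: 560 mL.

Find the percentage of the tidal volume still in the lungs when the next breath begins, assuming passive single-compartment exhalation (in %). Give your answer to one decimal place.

Flow: 46 L/min ÷ 60 = 0.7667 L/s.
R = (PIP − Pplat)/V̇ = (31.5 − 13.5) / 0.7667 = 18.0/0.7667 = 23.477 cmH2O·s/L.
C = Vt/(Pplat − PEEP) = 560.0 / (13.5 − 3) = 560.0/10.5 = 53.333 mL/cmH2O.
τ = R × C = 23.477 × 0.05333 L/cmH2O = 1.252 s.
Fraction remaining at end-expiration = e^(−Te/τ) = e^(−2.41/1.252) = 0.1459 → 14.59%.

14.6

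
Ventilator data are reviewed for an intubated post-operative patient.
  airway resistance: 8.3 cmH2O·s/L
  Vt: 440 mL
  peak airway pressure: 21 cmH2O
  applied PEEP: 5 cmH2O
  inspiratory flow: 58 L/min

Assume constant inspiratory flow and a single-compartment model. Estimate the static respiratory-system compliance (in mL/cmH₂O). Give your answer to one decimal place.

55.2

Flow: 58 L/min ÷ 60 = 0.9667 L/s.
Equation of motion (constant flow): PIP = Vt/C + R·V̇ + PEEP.
Vt/C = PIP − R·V̇ − PEEP = 21 − 8.3×0.9667 − 5 = 21 − 8.024 − 5 = 7.976 cmH2O.
C = Vt / 7.976 = 440 / 7.976 = 55.165 mL/cmH2O.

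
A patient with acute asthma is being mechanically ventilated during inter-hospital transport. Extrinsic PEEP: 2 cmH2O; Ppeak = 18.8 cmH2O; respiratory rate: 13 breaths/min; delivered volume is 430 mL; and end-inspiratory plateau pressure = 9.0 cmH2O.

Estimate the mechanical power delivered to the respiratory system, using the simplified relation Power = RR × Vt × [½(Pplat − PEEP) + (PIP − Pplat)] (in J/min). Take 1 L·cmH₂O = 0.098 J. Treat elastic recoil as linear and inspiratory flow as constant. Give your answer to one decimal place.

7.3

Per-breath work = Vt × [½(Pplat−PEEP) + (PIP−Pplat)] = 0.430 × [0.5×7.0 + 9.8] = 0.430 × 13.3 = 5.719 L·cmH2O.
Power = 13 × 5.719 = 74.347 L·cmH2O/min.
× 0.098 J/(L·cmH2O) → 7.286 J/min.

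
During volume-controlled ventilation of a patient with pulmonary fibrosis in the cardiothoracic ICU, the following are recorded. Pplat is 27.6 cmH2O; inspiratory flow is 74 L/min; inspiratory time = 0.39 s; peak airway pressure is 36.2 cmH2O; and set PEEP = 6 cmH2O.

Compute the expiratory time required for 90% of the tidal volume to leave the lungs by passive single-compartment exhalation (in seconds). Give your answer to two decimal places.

0.36

Flow: 74 L/min ÷ 60 = 1.2333 L/s.
Vt = flow × Ti = 1.2333 L/s × 0.39 s × 1000 mL/L = 480.99 mL.
R = (PIP − Pplat)/V̇ = (36.2 − 27.6) / 1.2333 = 8.6/1.2333 = 6.973 cmH2O·s/L.
C = Vt/(Pplat − PEEP) = 480.99 / (27.6 − 6) = 480.99/21.6 = 22.268 mL/cmH2O.
τ = R × C = 6.973 × 0.02227 L/cmH2O = 0.1553 s.
t = −τ·ln(1 − 0.90) = −0.1553·ln(0.1) = 0.3576 s.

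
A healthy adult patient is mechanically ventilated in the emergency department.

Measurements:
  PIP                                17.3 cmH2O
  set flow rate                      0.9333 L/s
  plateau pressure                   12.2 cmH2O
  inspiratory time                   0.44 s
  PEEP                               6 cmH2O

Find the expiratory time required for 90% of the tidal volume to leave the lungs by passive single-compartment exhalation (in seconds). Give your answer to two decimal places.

Vt = flow × Ti = 0.9333 L/s × 0.44 s × 1000 mL/L = 410.65 mL.
R = (PIP − Pplat)/V̇ = (17.3 − 12.2) / 0.9333 = 5.1/0.9333 = 5.464 cmH2O·s/L.
C = Vt/(Pplat − PEEP) = 410.65 / (12.2 − 6) = 410.65/6.2 = 66.234 mL/cmH2O.
τ = R × C = 5.464 × 0.06623 L/cmH2O = 0.3619 s.
t = −τ·ln(1 − 0.90) = −0.3619·ln(0.1) = 0.8333 s.

0.83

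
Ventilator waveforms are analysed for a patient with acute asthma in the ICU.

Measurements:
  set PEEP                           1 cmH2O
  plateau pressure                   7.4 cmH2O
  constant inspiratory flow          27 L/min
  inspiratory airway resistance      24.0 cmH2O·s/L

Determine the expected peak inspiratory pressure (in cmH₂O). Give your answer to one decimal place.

18.2

Flow: 27 L/min ÷ 60 = 0.45 L/s.
PIP = Pplat + Raw × flow = 7.4 + 24.0 × 0.45 = 7.4 + 10.8 = 18.2 cmH2O.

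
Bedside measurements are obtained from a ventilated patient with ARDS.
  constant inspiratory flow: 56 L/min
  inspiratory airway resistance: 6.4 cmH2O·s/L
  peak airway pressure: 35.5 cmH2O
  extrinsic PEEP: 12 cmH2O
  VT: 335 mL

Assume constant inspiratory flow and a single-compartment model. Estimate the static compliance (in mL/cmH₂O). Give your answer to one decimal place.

Flow: 56 L/min ÷ 60 = 0.9333 L/s.
Equation of motion (constant flow): PIP = Vt/C + R·V̇ + PEEP.
Vt/C = PIP − R·V̇ − PEEP = 35.5 − 6.4×0.9333 − 12 = 35.5 − 5.973 − 12 = 17.527 cmH2O.
C = Vt / 17.527 = 335 / 17.527 = 19.113 mL/cmH2O.

19.1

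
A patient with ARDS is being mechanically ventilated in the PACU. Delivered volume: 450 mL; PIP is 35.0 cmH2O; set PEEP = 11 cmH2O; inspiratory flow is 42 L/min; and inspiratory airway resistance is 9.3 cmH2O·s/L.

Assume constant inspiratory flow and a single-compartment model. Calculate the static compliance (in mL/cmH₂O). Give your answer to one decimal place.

25.7

Flow: 42 L/min ÷ 60 = 0.7 L/s.
Equation of motion (constant flow): PIP = Vt/C + R·V̇ + PEEP.
Vt/C = PIP − R·V̇ − PEEP = 35.0 − 9.3×0.7 − 11 = 35.0 − 6.51 − 11 = 17.49 cmH2O.
C = Vt / 17.49 = 450 / 17.49 = 25.729 mL/cmH2O.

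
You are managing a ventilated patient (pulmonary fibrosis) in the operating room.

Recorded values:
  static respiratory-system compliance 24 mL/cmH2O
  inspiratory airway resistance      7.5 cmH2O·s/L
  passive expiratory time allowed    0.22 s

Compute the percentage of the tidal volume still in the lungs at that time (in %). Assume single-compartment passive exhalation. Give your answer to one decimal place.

29.5

τ = R × C = 7.5 × 24 mL/cmH2O = 7.5 × 0.024 L/cmH2O = 0.18 s.
Passive exhalation: V(t)/V₀ = e^(−t/τ) = e^(−0.22/0.18) = 0.2946.
Fraction remaining = 0.2946 → 29.46%.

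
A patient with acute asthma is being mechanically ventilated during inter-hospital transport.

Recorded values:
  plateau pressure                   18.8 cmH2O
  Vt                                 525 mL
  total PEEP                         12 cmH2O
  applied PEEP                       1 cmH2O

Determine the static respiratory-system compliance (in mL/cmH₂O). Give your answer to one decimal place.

End-expiratory occlusion gives total PEEP = 12 cmH2O (intrinsic PEEP = 12 − 1 = 11). Use total PEEP for the elastic gradient.
Cstat = Vt / (Pplat − PEEPtotal) = 525 / (18.8 − 12) = 525 / 6.8 = 77.206 mL/cmH2O.

77.2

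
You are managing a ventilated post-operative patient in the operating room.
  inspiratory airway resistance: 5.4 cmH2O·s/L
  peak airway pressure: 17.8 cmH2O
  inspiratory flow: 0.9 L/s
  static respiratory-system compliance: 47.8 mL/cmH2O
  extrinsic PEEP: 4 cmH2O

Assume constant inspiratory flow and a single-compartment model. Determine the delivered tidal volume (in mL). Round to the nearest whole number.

Equation of motion (constant flow): PIP = Vt/C + R·V̇ + PEEP.
Vt/C = PIP − R·V̇ − PEEP = 17.8 − 4.86 − 4 = 8.94 cmH2O.
Vt = C × 8.94 = 47.8 × 8.94 = 427.33 mL.

427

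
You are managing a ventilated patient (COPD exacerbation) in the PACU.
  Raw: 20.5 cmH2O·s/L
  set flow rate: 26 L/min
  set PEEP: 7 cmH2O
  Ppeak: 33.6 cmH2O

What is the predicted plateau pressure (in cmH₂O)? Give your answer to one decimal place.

Flow: 26 L/min ÷ 60 = 0.4333 L/s.
Pplat = PIP − Raw × flow = 33.6 − 20.5 × 0.4333 = 33.6 − 8.883 = 24.717 cmH2O.

24.7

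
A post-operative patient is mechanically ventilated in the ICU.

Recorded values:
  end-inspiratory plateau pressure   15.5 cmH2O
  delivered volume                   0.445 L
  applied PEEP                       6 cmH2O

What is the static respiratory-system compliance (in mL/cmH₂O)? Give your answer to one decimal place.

Cstat = Vt / (Pplat − PEEP) = 445 / (15.5 − 6) = 445 / 9.5 = 46.842 mL/cmH2O.

46.8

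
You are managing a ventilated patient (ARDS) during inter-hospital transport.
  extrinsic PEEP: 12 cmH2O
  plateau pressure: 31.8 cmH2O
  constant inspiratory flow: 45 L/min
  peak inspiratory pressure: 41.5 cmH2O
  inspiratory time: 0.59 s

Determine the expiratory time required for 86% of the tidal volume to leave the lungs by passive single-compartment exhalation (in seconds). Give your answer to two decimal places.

0.57

Flow: 45 L/min ÷ 60 = 0.75 L/s.
Vt = flow × Ti = 0.75 L/s × 0.59 s × 1000 mL/L = 442.5 mL.
R = (PIP − Pplat)/V̇ = (41.5 − 31.8) / 0.75 = 9.7/0.75 = 12.933 cmH2O·s/L.
C = Vt/(Pplat − PEEP) = 442.5 / (31.8 − 12) = 442.5/19.8 = 22.348 mL/cmH2O.
τ = R × C = 12.933 × 0.02235 L/cmH2O = 0.2891 s.
t = −τ·ln(1 − 0.86) = −0.2891·ln(0.14) = 0.5684 s.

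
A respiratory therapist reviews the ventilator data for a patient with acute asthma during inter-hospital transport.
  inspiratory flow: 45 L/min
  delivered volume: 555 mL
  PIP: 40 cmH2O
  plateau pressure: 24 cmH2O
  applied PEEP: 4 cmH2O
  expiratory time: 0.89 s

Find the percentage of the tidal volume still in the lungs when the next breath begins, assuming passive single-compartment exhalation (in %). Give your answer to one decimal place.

Flow: 45 L/min ÷ 60 = 0.75 L/s.
R = (PIP − Pplat)/V̇ = (40 − 24) / 0.75 = 16.0/0.75 = 21.333 cmH2O·s/L.
C = Vt/(Pplat − PEEP) = 555.0 / (24 − 4) = 555.0/20.0 = 27.75 mL/cmH2O.
τ = R × C = 21.333 × 0.02775 L/cmH2O = 0.592 s.
Fraction remaining at end-expiration = e^(−Te/τ) = e^(−0.89/0.592) = 0.2224 → 22.24%.

22.2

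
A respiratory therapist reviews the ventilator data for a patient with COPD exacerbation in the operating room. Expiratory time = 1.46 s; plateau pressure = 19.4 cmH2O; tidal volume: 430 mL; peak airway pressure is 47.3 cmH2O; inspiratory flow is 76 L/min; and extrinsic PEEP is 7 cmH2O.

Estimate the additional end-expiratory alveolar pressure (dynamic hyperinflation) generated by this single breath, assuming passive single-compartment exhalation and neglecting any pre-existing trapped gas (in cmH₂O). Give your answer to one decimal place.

Flow: 76 L/min ÷ 60 = 1.2667 L/s.
R = (PIP − Pplat)/V̇ = (47.3 − 19.4) / 1.2667 = 27.9/1.2667 = 22.026 cmH2O·s/L.
C = Vt/(Pplat − PEEP) = 430.0 / (19.4 − 7) = 430.0/12.4 = 34.677 mL/cmH2O.
τ = R × C = 22.026 × 0.03468 L/cmH2O = 0.7639 s.
Fraction remaining = e^(−Te/τ) = e^(−1.46/0.7639) = 0.1479; trapped volume = 430.0 × 0.1479 = 63.597 mL.
Additional alveolar pressure from trapping ≈ V_trapped / C = 63.597 / 34.677 = 1.834 cmH2O.

1.8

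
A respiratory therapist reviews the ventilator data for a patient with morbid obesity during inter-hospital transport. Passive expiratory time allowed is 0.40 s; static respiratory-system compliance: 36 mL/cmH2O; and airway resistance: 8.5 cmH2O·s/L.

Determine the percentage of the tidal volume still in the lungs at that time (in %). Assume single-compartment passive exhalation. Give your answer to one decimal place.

27.1

τ = R × C = 8.5 × 36 mL/cmH2O = 8.5 × 0.036 L/cmH2O = 0.306 s.
Passive exhalation: V(t)/V₀ = e^(−t/τ) = e^(−0.40/0.306) = 0.2706.
Fraction remaining = 0.2706 → 27.06%.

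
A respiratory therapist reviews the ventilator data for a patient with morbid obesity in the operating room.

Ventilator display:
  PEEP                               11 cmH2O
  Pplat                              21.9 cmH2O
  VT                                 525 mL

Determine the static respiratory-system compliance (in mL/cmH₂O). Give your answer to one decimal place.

48.2

Cstat = Vt / (Pplat − PEEP) = 525 / (21.9 − 11) = 525 / 10.9 = 48.165 mL/cmH2O.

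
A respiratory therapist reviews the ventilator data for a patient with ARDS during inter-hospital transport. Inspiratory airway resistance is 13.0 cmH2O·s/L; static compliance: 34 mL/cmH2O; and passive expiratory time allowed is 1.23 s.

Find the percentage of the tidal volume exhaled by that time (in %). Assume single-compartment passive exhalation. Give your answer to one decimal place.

τ = R × C = 13.0 × 34 mL/cmH2O = 13.0 × 0.034 L/cmH2O = 0.442 s.
Passive exhalation: V(t)/V₀ = e^(−t/τ) = e^(−1.23/0.442) = 0.06186.
Fraction exhaled = 1 − 0.06186 = 0.9381 → 93.81%.

93.8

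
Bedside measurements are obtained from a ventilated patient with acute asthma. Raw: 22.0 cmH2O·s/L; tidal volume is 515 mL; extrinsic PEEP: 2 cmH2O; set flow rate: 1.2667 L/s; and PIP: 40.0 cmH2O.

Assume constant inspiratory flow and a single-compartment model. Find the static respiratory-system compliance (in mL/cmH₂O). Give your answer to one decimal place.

50.8

Equation of motion (constant flow): PIP = Vt/C + R·V̇ + PEEP.
Vt/C = PIP − R·V̇ − PEEP = 40.0 − 22.0×1.2667 − 2 = 40.0 − 27.867 − 2 = 10.133 cmH2O.
C = Vt / 10.133 = 515 / 10.133 = 50.824 mL/cmH2O.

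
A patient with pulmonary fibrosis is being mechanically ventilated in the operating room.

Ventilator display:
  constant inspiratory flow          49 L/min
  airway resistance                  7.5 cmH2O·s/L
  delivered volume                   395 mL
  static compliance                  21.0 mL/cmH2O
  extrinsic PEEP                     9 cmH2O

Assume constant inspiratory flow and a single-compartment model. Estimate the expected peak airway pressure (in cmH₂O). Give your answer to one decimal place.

33.9

Flow: 49 L/min ÷ 60 = 0.8167 L/s.
Equation of motion (constant flow): PIP = Vt/C + R·V̇ + PEEP.
PIP = 395/21.0 + 7.5×0.8167 + 9 = 18.81 + 6.125 + 9 = 33.935 cmH2O.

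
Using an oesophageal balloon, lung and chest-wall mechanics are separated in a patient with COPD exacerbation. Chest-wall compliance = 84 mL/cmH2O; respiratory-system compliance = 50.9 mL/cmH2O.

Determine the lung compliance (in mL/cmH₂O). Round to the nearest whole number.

1/CL = 1/Crs − 1/Ccw.
1/CL = 1/50.9 − 1/84 = 0.007742.
CL = 129.17 mL/cmH2O.

129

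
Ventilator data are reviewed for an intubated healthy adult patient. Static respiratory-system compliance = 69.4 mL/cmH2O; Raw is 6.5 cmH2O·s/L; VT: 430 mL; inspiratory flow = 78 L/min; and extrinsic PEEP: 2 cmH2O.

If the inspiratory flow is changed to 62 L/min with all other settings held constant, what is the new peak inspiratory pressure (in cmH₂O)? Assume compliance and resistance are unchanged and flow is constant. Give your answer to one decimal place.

Flow: 78 L/min ÷ 60 = 1.3 L/s.
New flow: 62 L/min ÷ 60 = 1.0333 L/s.
PIP = Vt/C + R·V̇ + PEEP (constant-flow equation of motion).
Only the resistive term changes: ΔPIP = R × ΔV̇ = 6.5 × (1.0333 − 1.3) = 6.5 × -0.2667 = -1.734 cmH2O.
Original PIP = 430/69.4 + 6.5×1.3 + 2 = 16.646 cmH2O; new PIP = 16.646 + (-1.734) = 14.912 cmH2O.

14.9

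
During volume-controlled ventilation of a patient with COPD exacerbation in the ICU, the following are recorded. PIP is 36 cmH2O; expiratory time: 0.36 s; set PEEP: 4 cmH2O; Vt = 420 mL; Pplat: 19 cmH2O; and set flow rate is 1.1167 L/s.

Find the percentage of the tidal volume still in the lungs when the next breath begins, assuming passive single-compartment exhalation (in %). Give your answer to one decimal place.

R = (PIP − Pplat)/V̇ = (36 − 19) / 1.1167 = 17.0/1.1167 = 15.223 cmH2O·s/L.
C = Vt/(Pplat − PEEP) = 420.0 / (19 − 4) = 420.0/15.0 = 28.0 mL/cmH2O.
τ = R × C = 15.223 × 0.028 L/cmH2O = 0.4262 s.
Fraction remaining at end-expiration = e^(−Te/τ) = e^(−0.36/0.4262) = 0.4297 → 42.97%.

43.0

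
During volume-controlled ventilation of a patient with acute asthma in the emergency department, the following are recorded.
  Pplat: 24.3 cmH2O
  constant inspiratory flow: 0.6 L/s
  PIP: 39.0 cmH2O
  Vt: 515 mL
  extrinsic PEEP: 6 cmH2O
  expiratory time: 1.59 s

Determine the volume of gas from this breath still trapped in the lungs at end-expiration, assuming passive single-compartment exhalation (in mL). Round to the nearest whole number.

51

R = (PIP − Pplat)/V̇ = (39.0 − 24.3) / 0.6 = 14.7/0.6 = 24.5 cmH2O·s/L.
C = Vt/(Pplat − PEEP) = 515.0 / (24.3 − 6) = 515.0/18.3 = 28.142 mL/cmH2O.
τ = R × C = 24.5 × 0.02814 L/cmH2O = 0.6894 s.
Fraction remaining = e^(−Te/τ) = e^(−1.59/0.6894) = 0.09962.
Trapped volume = 515.0 × 0.09962 = 51.304 mL.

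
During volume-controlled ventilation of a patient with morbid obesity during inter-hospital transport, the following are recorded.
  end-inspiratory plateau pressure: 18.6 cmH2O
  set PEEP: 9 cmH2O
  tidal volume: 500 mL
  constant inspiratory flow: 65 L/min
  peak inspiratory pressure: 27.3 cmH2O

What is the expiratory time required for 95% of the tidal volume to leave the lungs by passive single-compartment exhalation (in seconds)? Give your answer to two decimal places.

Flow: 65 L/min ÷ 60 = 1.0833 L/s.
R = (PIP − Pplat)/V̇ = (27.3 − 18.6) / 1.0833 = 8.7/1.0833 = 8.031 cmH2O·s/L.
C = Vt/(Pplat − PEEP) = 500.0 / (18.6 − 9) = 500.0/9.6 = 52.083 mL/cmH2O.
τ = R × C = 8.031 × 0.05208 L/cmH2O = 0.4183 s.
t = −τ·ln(1 − 0.95) = −0.4183·ln(0.05) = 1.253 s.

1.25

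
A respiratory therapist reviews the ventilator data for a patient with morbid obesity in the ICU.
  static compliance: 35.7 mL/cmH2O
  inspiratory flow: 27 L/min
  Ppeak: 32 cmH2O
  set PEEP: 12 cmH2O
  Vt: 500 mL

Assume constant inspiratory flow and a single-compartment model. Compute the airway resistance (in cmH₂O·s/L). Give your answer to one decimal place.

Flow: 27 L/min ÷ 60 = 0.45 L/s.
Equation of motion (constant flow): PIP = Vt/C + R·V̇ + PEEP.
R·V̇ = PIP − Vt/C − PEEP = 32 − 500/35.7 − 12 = 32 − 14.006 − 12 = 5.994 cmH2O.
R = 5.994 / 0.45 = 13.32 cmH2O·s/L.

13.3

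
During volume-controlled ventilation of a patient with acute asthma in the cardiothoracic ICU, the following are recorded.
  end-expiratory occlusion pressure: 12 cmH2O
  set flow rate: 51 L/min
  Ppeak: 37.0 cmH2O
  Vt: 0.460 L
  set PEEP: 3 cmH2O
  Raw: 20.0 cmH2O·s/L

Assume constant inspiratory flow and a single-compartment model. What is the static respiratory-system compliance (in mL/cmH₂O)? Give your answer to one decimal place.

57.5

Flow: 51 L/min ÷ 60 = 0.85 L/s.
Total PEEP = 12 cmH2O (set 3 + intrinsic 9); this is the baseline alveolar pressure.
Equation of motion (constant flow): PIP = Vt/C + R·V̇ + PEEP.
Vt/C = PIP − R·V̇ − PEEP = 37.0 − 20.0×0.85 − 12 = 37.0 − 17.0 − 12 = 8.0 cmH2O.
C = Vt / 8.0 = 460 / 8.0 = 57.5 mL/cmH2O.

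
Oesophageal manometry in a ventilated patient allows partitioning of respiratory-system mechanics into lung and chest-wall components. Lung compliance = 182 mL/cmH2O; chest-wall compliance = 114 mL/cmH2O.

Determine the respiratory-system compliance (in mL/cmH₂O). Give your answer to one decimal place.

Lung and chest wall are elastances in series: 1/Crs = 1/CL + 1/Ccw.
1/Crs = 1/182 + 1/114 = 0.01427.
Crs = 70.077 mL/cmH2O.

70.1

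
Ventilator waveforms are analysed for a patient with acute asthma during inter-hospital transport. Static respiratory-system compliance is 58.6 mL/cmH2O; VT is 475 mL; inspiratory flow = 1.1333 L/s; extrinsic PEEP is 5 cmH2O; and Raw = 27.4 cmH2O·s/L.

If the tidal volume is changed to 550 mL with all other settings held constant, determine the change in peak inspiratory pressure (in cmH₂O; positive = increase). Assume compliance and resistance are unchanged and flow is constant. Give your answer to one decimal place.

1.3

PIP = Vt/C + R·V̇ + PEEP (constant-flow equation of motion).
Only the elastic term changes: ΔPIP = ΔVt / C = (550 − 475) / 58.6 = 1.28 cmH2O.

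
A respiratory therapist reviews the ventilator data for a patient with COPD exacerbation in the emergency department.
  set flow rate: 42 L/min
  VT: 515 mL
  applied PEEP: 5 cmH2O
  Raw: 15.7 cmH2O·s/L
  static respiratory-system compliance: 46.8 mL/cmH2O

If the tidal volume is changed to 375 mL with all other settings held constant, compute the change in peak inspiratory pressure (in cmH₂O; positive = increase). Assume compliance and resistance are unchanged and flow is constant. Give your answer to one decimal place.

PIP = Vt/C + R·V̇ + PEEP (constant-flow equation of motion).
Only the elastic term changes: ΔPIP = ΔVt / C = (375 − 515) / 46.8 = -2.991 cmH2O.

-3.0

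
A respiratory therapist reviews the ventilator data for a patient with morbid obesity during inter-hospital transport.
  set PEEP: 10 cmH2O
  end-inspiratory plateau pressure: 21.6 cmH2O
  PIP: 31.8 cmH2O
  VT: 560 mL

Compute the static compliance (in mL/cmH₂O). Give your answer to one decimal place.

Cstat = Vt / (Pplat − PEEP) = 560 / (21.6 − 10) = 560 / 11.6 = 48.276 mL/cmH2O.

48.3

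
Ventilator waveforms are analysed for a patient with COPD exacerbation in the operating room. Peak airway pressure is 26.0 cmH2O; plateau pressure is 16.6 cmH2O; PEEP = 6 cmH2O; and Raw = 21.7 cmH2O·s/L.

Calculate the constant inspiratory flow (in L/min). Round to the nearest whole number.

flow = (PIP − Pplat) / Raw = (26.0 − 16.6) / 21.7 = 0.4332 L/s × 60 = 25.992 L/min.

26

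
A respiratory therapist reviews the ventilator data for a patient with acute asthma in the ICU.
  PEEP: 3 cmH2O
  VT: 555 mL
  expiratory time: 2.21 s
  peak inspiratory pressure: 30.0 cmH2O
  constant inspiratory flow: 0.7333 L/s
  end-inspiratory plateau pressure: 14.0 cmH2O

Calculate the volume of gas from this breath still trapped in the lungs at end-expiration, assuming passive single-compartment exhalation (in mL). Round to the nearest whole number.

R = (PIP − Pplat)/V̇ = (30.0 − 14.0) / 0.7333 = 16.0/0.7333 = 21.819 cmH2O·s/L.
C = Vt/(Pplat − PEEP) = 555.0 / (14.0 − 3) = 555.0/11.0 = 50.455 mL/cmH2O.
τ = R × C = 21.819 × 0.05046 L/cmH2O = 1.101 s.
Fraction remaining = e^(−Te/τ) = e^(−2.21/1.101) = 0.1344.
Trapped volume = 555.0 × 0.1344 = 74.592 mL.

75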